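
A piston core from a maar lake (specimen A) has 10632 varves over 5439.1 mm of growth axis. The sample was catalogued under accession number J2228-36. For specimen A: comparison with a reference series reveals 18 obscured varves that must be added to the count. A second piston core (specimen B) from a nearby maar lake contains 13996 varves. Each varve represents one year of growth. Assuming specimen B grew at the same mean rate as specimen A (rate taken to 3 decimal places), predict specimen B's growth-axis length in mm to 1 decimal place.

Specimen A: true varve count = 10632 + 18 = 10650.
A: Extension rate ≈ 5439.1 / 10650 = 0.511 mm/year.
Length of B = 0.511 × 13996 = 7152.0 mm.

7152.0 mm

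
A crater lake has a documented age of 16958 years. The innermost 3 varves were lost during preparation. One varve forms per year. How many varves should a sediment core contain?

At one varve per year, 16958 years correspond to 16958 varves.
Subtracting the 3 varves not captured gives 16958 − 3 = 16955 varves in the record.

16955 varves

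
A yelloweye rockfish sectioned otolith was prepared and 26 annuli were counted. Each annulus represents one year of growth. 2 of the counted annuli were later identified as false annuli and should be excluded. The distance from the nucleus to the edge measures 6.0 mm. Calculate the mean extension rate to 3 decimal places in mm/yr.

0.250 mm/yr

After corrections the count is 26 − 2 = 24 annuli.
Extension rate ≈ 6.0 / 24 = 0.250 mm/yr.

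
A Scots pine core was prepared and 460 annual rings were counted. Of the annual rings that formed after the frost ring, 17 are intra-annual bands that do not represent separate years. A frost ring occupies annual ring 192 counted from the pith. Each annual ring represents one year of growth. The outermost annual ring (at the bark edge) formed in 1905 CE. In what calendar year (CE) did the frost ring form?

The frost ring sits at annual ring 192 from the pith, so 460 − 192 = 268 annual rings formed after it.
Removing the 17 false annual rings leaves 268 − 17 = 251 true annual rings beyond the frost ring.
The annual ring at the bark edge is 1905 CE, so the frost ring dates to 1905 − 251 = 1654 CE.

1654 CE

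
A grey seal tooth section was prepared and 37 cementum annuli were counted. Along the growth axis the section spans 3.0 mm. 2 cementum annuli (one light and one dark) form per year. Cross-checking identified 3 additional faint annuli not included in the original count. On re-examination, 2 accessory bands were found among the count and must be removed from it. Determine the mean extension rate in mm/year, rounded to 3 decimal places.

After corrections the count is 37 − 2 + 3 = 38 cementum annuli.
38 cementum annuli at 2 per year is 38 / 2 = 19 years.
Mean rate = 3.0 mm / 19 years ≈ 0.158 mm/year.

0.158 mm/year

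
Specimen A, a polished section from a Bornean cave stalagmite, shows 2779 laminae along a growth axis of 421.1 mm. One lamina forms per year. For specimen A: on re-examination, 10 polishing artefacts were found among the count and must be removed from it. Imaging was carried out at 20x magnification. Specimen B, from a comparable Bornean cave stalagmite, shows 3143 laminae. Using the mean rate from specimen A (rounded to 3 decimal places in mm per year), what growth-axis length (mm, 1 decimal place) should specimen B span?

Specimen A: true lamina count = 2779 − 10 = 2769.
A: 421.1 mm over 2769 years gives 421.1 / 2769 ≈ 0.152 mm per year.
B's length ≈ 0.152 × 3143 = 477.7 mm.

477.7 mm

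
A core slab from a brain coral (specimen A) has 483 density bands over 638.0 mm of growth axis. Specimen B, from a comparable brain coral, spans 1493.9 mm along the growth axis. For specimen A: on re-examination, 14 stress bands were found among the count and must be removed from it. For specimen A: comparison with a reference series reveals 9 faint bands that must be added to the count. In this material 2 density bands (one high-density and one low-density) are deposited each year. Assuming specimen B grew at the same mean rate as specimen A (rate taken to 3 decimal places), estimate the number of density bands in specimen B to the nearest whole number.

Specimen A: adjusted count: 483 − 14 + 9 = 478 density bands.
Specimen A: 478 density bands at 2 per year is 478 / 2 = 239 years.
A: Mean rate = 638.0 mm / 239 years ≈ 2.669 mm/yr.
Specimen B: 1493.9 mm / 2.669 mm per year = 559.72 years; at 2 density bands per year that is 559.72 × 2 ≈ 1119 density bands.

1119 density bands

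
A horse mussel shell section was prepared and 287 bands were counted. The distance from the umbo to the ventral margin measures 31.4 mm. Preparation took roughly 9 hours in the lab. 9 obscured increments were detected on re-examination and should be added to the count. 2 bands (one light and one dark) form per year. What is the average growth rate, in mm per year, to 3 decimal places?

True band count = 287 + 9 = 296.
With 2 bands per year, 296 / 2 = 148 years.
Extension rate ≈ 31.4 / 148 = 0.212 mm per year.

0.212 mm per year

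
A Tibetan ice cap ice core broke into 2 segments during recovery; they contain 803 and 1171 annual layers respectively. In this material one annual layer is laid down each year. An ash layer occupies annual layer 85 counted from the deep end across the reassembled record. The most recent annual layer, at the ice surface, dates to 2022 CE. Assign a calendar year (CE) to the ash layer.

Total annual layers = 803 + 1171 = 1974.
1974 − 85 = 1889 annual layers lie beyond the ash layer toward the ice surface.
Counting back 1889 years from 2022 CE places the ash layer in 2022 − 1889 = 133 CE.

133 CE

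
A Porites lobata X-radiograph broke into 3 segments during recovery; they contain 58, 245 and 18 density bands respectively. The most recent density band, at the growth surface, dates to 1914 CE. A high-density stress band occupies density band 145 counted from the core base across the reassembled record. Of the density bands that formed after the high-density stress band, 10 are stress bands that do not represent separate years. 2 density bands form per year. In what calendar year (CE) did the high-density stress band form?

1831 CE

Total density bands = 58 + 245 + 18 = 321.
The high-density stress band sits at density band 145 from the core base, so 321 − 145 = 176 density bands formed after it.
176 − 10 false = 166 true density bands after the high-density stress band.
Dividing by 2 density bands per year: 166 / 2 = 83 years.
1914 − 83 = 1831 CE.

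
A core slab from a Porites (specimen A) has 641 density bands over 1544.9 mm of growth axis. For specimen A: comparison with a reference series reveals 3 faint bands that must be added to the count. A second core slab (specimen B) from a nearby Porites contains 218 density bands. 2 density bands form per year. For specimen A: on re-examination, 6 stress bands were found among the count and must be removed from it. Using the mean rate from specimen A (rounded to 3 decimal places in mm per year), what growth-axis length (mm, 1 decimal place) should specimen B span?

Specimen A: after corrections the count is 641 − 6 + 3 = 638 density bands.
Specimen A: 638 density bands at 2 per year is 638 / 2 = 319 years.
A: Extension rate ≈ 1544.9 / 319 = 4.843 mm/yr.
Specimen B: 218 density bands at 2 per year is 218 / 2 = 109 years. Length of B = 4.843 × 109 = 527.9 mm.

527.9 mm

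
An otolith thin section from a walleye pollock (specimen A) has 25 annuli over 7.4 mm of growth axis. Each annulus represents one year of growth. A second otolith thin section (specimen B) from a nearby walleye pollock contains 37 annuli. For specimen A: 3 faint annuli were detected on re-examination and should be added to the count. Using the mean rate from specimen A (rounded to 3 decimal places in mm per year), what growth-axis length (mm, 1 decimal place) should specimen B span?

Specimen A: after corrections the count is 25 + 3 = 28 annuli.
A: Mean rate = 7.4 mm / 28 years ≈ 0.264 mm/yr.
Length of B = 0.264 × 37 = 9.8 mm.

9.8 mm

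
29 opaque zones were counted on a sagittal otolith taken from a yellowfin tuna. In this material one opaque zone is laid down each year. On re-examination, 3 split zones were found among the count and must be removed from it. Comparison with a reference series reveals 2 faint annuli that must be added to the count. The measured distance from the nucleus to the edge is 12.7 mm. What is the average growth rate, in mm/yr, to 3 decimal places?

Adjusted count: 29 − 3 + 2 = 28 opaque zones.
Mean rate = 12.7 mm / 28 years ≈ 0.454 mm/yr.

0.454 mm/yr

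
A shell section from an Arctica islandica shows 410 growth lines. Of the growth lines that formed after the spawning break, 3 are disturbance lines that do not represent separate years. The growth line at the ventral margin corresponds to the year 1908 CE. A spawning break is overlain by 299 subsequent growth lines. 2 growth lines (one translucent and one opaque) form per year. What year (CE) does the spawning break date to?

There are 299 growth lines younger than the spawning break.
Excluding 3 false growth lines: 299 − 3 = 296.
With 2 growth lines per year, 296 / 2 = 148 years.
The growth line at the ventral margin is 1908 CE, so the spawning break dates to 1908 − 148 = 1760 CE.

1760 CE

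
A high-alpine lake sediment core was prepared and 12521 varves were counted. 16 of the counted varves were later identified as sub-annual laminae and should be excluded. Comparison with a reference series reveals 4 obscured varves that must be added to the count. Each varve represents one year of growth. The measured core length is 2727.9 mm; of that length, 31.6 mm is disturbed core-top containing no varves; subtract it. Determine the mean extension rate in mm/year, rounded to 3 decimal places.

Correcting the raw count gives 12521 − 16 + 4 = 12509 true varves.
Net length = 2727.9 − 31.6 = 2696.3 mm.
2696.3 mm over 12509 years gives 2696.3 / 12509 ≈ 0.216 mm/year.

0.216 mm/year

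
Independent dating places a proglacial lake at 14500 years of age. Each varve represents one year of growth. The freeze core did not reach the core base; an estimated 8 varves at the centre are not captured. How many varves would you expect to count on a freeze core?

One varve per year gives 14500 varves over 14500 years.
Subtracting the 8 varves not captured gives 14500 − 8 = 14492 varves in the record.

14492 varves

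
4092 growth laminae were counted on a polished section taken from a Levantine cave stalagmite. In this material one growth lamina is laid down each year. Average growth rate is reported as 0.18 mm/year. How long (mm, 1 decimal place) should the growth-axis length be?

736.6 mm

4092 years of growth are recorded.
Length ≈ 0.18 × 4092 = 736.6 mm.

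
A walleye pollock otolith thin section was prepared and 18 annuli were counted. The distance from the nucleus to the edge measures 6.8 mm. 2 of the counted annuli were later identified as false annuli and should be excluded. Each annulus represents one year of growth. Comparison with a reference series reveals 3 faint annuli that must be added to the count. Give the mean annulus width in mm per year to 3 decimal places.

Correcting the raw count gives 18 − 2 + 3 = 19 true annuli.
6.8 mm over 19 years gives 6.8 / 19 ≈ 0.358 mm per year.

0.358 mm per year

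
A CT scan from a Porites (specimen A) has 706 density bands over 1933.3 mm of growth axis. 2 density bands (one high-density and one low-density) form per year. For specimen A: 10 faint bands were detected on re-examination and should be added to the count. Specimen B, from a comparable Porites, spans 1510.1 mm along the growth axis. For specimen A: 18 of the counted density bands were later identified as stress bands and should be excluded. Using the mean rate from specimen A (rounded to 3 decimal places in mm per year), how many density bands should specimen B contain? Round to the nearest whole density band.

545 density bands

Specimen A: adjusted count: 706 − 18 + 10 = 698 density bands.
Specimen A: with 2 density bands per year, 698 / 2 = 349 years.
A: 1933.3 mm over 349 years gives 1933.3 / 349 ≈ 5.540 mm per year.
Specimen B: 1510.1 mm / 5.540 mm per year = 272.58 years; at 2 density bands per year that is 272.58 × 2 ≈ 545 density bands.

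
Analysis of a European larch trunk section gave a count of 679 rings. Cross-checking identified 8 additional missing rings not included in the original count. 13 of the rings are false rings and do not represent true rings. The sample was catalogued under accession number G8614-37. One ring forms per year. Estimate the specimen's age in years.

Adjusted count: 679 − 13 + 8 = 674 rings.
At one ring per year, that is 674 years.

674 years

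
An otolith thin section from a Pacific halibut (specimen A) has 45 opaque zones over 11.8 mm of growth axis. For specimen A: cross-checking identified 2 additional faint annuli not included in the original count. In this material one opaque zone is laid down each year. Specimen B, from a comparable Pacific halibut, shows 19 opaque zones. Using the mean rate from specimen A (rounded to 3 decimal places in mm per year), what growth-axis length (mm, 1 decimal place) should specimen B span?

Specimen A: after corrections the count is 45 + 2 = 47 opaque zones.
A: Mean rate = 11.8 mm / 47 years ≈ 0.251 mm/yr.
B's length ≈ 0.251 × 19 = 4.8 mm.

4.8 mm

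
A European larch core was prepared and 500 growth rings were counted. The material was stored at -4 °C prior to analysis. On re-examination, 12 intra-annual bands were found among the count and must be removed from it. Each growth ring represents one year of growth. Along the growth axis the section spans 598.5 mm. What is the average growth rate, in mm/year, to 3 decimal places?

1.226 mm/year

After corrections the count is 500 − 12 = 488 growth rings.
598.5 mm over 488 years gives 598.5 / 488 ≈ 1.226 mm/year.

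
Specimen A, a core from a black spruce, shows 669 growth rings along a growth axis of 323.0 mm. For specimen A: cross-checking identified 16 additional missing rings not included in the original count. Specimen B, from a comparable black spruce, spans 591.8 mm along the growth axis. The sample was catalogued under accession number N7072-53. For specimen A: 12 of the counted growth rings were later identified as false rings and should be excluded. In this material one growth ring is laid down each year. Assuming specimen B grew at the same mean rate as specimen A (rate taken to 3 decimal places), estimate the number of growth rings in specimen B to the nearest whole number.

1233 growth rings

Specimen A: after corrections the count is 669 − 12 + 16 = 673 growth rings.
A: Mean rate = 323.0 mm / 673 years ≈ 0.480 mm/year.
Specimen B: 591.8 mm / 0.480 mm per year = 1232.92 years ≈ 1233 growth rings.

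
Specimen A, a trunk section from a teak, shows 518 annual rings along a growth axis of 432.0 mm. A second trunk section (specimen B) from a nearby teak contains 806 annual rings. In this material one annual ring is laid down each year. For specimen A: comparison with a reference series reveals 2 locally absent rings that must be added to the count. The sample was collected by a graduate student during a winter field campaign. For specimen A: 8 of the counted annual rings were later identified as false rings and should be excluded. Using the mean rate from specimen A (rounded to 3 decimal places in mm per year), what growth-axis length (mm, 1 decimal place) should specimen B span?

Specimen A: adjusted count: 518 − 8 + 2 = 512 annual rings.
A: Mean rate = 432.0 mm / 512 years ≈ 0.844 mm per year.
For B, 0.844 mm/year × 806 years = 680.3 mm.

680.3 mm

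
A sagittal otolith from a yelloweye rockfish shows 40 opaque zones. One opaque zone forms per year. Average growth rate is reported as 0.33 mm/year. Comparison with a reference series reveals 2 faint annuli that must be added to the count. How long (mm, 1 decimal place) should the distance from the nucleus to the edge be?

13.9 mm

True opaque zone count = 40 + 2 = 42.
42 years at 0.33 mm/year gives 0.33 × 42 = 13.9 mm.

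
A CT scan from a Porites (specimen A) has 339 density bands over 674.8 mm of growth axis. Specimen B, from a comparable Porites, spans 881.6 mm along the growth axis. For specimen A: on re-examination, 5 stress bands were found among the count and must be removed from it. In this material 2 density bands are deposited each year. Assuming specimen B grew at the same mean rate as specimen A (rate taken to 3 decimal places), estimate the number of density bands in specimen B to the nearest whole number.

436 density bands

Specimen A: true density band count = 339 − 5 = 334.
Specimen A: dividing by 2 density bands per year: 334 / 2 = 167 years.
A: 674.8 mm over 167 years gives 674.8 / 167 ≈ 4.041 mm/yr.
Specimen B: 881.6 mm / 4.041 mm per year = 218.16 years; at 2 density bands per year that is 218.16 × 2 ≈ 436 density bands.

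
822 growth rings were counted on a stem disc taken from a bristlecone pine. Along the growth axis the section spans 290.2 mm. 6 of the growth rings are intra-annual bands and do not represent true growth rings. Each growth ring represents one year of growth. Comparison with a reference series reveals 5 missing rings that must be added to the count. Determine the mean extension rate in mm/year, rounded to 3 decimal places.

0.353 mm/year

After corrections the count is 822 − 6 + 5 = 821 growth rings.
Extension rate ≈ 290.2 / 821 = 0.353 mm/year.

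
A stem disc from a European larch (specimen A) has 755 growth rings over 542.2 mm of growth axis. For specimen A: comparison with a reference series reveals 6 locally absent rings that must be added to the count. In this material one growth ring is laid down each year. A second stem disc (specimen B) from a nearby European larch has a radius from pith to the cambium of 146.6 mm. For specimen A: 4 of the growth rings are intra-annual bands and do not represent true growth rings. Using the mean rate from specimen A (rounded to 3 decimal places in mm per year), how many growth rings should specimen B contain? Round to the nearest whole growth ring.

Specimen A: adjusted count: 755 − 4 + 6 = 757 growth rings.
A: 542.2 mm over 757 years gives 542.2 / 757 ≈ 0.716 mm/year.
Specimen B: 146.6 mm / 0.716 mm per year = 204.75 years ≈ 205 growth rings.

205 growth rings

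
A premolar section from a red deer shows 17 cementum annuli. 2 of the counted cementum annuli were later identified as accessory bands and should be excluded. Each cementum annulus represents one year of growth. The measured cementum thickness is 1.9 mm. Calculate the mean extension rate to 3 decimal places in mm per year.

Correcting the raw count gives 17 − 2 = 15 true cementum annuli.
Extension rate ≈ 1.9 / 15 = 0.127 mm per year.

0.127 mm per year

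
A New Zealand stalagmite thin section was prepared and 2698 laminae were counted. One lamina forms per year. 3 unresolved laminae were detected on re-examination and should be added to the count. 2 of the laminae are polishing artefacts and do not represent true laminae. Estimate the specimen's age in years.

Correcting the raw count gives 2698 − 2 + 3 = 2699 true laminae.
At one lamina per year, that is 2699 years.

2699 yr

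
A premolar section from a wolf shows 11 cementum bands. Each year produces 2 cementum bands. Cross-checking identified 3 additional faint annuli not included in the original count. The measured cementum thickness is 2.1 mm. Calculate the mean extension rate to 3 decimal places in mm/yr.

0.300 mm/yr

True cementum band count = 11 + 3 = 14.
With 2 cementum bands per year, 14 / 2 = 7 years.
Mean rate = 2.1 mm / 7 years ≈ 0.300 mm/yr.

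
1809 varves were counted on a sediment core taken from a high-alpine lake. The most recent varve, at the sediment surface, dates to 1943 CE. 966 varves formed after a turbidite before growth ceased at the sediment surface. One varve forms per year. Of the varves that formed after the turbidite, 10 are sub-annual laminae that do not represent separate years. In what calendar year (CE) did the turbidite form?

There are 966 varves younger than the turbidite.
966 − 10 false = 956 true varves after the turbidite.
1943 − 956 = 987 CE.

987 CE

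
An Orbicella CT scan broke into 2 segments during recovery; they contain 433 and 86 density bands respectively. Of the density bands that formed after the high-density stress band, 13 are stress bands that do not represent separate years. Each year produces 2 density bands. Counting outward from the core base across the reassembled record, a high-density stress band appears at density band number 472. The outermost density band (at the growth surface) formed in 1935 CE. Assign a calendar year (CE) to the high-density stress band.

1918 CE

Total density bands = 433 + 86 = 519.
The high-density stress band sits at density band 472 from the core base, so 519 − 472 = 47 density bands formed after it.
47 − 13 false = 34 true density bands after the high-density stress band.
34 density bands at 2 per year is 34 / 2 = 17 years.
Counting back 17 years from 1935 CE places the high-density stress band in 1935 − 17 = 1918 CE.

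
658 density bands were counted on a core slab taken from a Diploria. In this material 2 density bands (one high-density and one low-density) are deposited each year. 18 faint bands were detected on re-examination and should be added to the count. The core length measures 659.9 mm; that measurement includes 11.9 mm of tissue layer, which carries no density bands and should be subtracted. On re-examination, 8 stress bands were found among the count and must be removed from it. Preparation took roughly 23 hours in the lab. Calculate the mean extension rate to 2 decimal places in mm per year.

1.94 mm per year

Adjusted count: 658 − 8 + 18 = 668 density bands.
Dividing by 2 density bands per year: 668 / 2 = 334 years.
The growth record spans 659.9 − 11.9 = 648.0 mm.
648.0 mm over 334 years gives 648.0 / 334 ≈ 1.94 mm per year.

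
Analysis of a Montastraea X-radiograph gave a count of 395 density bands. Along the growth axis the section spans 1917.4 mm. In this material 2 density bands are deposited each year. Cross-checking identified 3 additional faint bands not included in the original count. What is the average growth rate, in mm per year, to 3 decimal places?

9.635 mm per year

True density band count = 395 + 3 = 398.
398 density bands at 2 per year is 398 / 2 = 199 years.
Mean rate = 1917.4 mm / 199 years ≈ 9.635 mm per year.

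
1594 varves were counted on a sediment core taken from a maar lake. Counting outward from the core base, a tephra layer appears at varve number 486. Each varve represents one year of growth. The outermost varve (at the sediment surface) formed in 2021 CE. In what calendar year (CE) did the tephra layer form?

Between varve 486 and the sediment surface there are 1594 − 486 = 1108 varves.
2021 − 1108 = 913 CE.

913 CE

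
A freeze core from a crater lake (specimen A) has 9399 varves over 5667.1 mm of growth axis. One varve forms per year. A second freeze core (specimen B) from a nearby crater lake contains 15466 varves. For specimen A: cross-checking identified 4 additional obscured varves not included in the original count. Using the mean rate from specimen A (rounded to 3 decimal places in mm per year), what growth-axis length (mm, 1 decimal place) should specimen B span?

9326.0 mm

Specimen A: after corrections the count is 9399 + 4 = 9403 varves.
A: Mean rate = 5667.1 mm / 9403 years ≈ 0.603 mm/year.
For B, 0.603 mm/year × 15466 years = 9326.0 mm.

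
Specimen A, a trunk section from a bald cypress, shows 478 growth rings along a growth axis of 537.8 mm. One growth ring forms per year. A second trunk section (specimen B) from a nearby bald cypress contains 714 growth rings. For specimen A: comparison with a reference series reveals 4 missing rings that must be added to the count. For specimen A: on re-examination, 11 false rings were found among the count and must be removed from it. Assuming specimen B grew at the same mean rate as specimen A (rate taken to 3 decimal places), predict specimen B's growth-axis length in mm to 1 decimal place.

815.4 mm

Specimen A: true growth ring count = 478 − 11 + 4 = 471.
A: 537.8 mm over 471 years gives 537.8 / 471 ≈ 1.142 mm/year.
B's length ≈ 1.142 × 714 = 815.4 mm.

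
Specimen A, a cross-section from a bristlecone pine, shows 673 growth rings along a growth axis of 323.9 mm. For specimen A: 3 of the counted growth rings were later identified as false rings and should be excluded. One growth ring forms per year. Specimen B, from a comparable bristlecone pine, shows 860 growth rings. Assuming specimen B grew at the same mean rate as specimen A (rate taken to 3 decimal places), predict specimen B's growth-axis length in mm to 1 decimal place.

Specimen A: adjusted count: 673 − 3 = 670 growth rings.
A: Extension rate ≈ 323.9 / 670 = 0.483 mm per year.
For B, 0.483 mm/year × 860 years = 415.4 mm.

415.4 mm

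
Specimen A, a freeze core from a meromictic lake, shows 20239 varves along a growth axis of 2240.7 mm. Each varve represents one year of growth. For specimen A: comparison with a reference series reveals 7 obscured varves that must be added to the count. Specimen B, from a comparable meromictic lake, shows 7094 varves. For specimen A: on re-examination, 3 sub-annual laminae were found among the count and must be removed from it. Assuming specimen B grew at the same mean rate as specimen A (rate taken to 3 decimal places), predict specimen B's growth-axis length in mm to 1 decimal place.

787.4 mm

Specimen A: correcting the raw count gives 20239 − 3 + 7 = 20243 true varves.
A: Mean rate = 2240.7 mm / 20243 years ≈ 0.111 mm/year.
B's length ≈ 0.111 × 7094 = 787.4 mm.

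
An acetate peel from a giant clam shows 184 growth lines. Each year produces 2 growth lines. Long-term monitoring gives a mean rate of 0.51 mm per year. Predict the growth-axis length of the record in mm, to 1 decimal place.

46.9 mm

With 2 growth lines per year, 184 / 2 = 92 years.
92 years at 0.51 mm/year gives 0.51 × 92 = 46.9 mm.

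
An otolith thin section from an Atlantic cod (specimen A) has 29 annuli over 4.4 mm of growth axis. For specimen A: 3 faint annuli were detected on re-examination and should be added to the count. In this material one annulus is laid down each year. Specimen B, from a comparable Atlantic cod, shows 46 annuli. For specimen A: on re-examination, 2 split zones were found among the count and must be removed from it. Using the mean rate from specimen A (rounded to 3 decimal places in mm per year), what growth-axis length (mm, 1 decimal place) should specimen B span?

6.8 mm

Specimen A: correcting the raw count gives 29 − 2 + 3 = 30 true annuli.
A: Mean rate = 4.4 mm / 30 years ≈ 0.147 mm per year.
Length of B = 0.147 × 46 = 6.8 mm.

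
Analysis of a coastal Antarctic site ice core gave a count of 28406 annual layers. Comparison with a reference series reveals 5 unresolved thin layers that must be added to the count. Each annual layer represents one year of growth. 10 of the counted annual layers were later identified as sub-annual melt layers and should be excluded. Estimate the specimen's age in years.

Correcting the raw count gives 28406 − 10 + 5 = 28401 true annual layers.
One annual layer per year makes the duration 28401 years.

28401 years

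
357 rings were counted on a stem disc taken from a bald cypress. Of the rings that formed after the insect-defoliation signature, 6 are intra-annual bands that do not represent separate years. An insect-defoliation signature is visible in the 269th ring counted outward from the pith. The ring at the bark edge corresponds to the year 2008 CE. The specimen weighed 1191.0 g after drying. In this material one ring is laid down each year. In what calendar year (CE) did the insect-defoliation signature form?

357 − 269 = 88 rings lie beyond the insect-defoliation signature toward the bark edge.
88 − 6 false = 82 true rings after the insect-defoliation signature.
2008 − 82 = 1926 CE.

1926 CE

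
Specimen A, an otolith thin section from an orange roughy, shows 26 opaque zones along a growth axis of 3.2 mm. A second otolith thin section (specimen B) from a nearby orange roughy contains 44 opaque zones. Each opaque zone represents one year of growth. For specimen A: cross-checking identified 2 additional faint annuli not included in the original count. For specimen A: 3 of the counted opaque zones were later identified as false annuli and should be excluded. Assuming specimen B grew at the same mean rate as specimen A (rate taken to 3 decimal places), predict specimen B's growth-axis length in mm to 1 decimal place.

5.6 mm

Specimen A: after corrections the count is 26 − 3 + 2 = 25 opaque zones.
A: Mean rate = 3.2 mm / 25 years ≈ 0.128 mm/yr.
B's length ≈ 0.128 × 44 = 5.6 mm.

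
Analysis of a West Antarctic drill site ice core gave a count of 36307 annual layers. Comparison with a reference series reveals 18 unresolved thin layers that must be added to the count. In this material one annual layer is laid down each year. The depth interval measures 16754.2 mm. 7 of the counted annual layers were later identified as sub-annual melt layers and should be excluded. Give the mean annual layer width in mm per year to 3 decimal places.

True annual layer count = 36307 − 7 + 18 = 36318.
16754.2 mm over 36318 years gives 16754.2 / 36318 ≈ 0.461 mm per year.

0.461 mm per year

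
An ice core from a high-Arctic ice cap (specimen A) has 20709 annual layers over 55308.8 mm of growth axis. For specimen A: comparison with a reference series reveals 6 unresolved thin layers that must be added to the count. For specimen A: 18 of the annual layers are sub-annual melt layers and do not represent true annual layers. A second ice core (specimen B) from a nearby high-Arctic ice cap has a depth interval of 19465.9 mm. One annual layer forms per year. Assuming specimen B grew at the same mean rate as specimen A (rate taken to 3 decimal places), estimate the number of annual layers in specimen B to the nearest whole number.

Specimen A: after corrections the count is 20709 − 18 + 6 = 20697 annual layers.
A: 55308.8 mm over 20697 years gives 55308.8 / 20697 ≈ 2.672 mm/year.
B spans 19465.9 / 2.672 = 7285.14 years ≈ 7285 annual layers.

7285 annual layers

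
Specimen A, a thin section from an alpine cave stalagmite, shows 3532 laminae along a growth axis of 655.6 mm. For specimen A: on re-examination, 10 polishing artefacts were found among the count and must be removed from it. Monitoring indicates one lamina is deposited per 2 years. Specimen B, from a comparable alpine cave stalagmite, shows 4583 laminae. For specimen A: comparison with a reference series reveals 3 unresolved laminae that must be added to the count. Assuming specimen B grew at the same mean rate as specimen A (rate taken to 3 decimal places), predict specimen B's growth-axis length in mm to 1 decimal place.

852.4 mm

Specimen A: correcting the raw count gives 3532 − 10 + 3 = 3525 true laminae.
Specimen A: 3525 laminae at 2 years each span 3525 × 2 = 7050 years.
A: 655.6 mm over 7050 years gives 655.6 / 7050 ≈ 0.093 mm/year.
Specimen B: multiplying by 2 years per lamina: 4583 × 2 = 9166 years. For B, 0.093 mm/year × 9166 years = 852.4 mm.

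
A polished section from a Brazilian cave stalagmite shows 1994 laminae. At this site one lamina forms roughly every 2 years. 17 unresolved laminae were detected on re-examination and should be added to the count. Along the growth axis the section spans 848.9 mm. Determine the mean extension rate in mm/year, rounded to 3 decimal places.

Correcting the raw count gives 1994 + 17 = 2011 true laminae.
Multiplying by 2 years per lamina: 2011 × 2 = 4022 years.
Extension rate ≈ 848.9 / 4022 = 0.211 mm/year.

0.211 mm/year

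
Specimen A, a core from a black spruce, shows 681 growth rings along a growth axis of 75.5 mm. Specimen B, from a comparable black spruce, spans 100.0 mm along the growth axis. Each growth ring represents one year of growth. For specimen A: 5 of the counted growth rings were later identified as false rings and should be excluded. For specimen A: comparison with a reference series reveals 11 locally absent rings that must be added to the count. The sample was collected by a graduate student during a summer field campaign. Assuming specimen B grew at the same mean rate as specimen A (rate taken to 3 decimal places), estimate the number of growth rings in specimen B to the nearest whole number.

909 growth rings

Specimen A: true growth ring count = 681 − 5 + 11 = 687.
A: 75.5 mm over 687 years gives 75.5 / 687 ≈ 0.110 mm/year.
B spans 100.0 / 0.110 = 909.09 years ≈ 909 growth rings.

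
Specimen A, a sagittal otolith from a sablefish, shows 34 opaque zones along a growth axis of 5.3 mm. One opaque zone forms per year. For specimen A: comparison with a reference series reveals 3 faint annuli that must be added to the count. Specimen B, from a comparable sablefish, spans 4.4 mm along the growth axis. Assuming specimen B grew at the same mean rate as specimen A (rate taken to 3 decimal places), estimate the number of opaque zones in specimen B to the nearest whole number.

31 opaque zones

Specimen A: adjusted count: 34 + 3 = 37 opaque zones.
A: Mean rate = 5.3 mm / 37 years ≈ 0.143 mm/year.
B spans 4.4 / 0.143 = 30.77 years ≈ 31 opaque zones.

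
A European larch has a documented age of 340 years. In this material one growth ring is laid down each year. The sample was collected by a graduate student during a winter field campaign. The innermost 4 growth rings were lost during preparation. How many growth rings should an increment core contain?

At one growth ring per year, 340 years correspond to 340 growth rings.
340 − 4 missed = 336 growth rings expected in the prepared section.

336 growth rings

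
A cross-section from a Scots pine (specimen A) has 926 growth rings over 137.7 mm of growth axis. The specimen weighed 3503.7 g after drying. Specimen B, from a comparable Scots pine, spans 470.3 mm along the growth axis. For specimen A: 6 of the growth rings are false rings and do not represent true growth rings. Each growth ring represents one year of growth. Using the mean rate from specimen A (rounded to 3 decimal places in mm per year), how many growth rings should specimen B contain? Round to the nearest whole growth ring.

3135 growth rings

Specimen A: true growth ring count = 926 − 6 = 920.
A: Mean rate = 137.7 mm / 920 years ≈ 0.150 mm/year.
Specimen B: 470.3 mm / 0.150 mm per year = 3135.33 years ≈ 3135 growth rings.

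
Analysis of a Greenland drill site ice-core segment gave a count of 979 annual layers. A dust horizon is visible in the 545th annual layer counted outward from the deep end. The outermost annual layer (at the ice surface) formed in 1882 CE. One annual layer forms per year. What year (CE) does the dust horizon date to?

1448 CE

979 − 545 = 434 annual layers lie beyond the dust horizon toward the ice surface.
1882 − 434 = 1448 CE.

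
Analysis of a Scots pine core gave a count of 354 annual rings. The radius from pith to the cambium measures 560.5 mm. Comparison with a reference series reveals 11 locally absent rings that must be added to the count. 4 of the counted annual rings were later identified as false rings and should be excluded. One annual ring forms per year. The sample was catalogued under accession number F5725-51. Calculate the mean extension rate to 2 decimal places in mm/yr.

Correcting the raw count gives 354 − 4 + 11 = 361 true annual rings.
560.5 mm over 361 years gives 560.5 / 361 ≈ 1.55 mm/yr.

1.55 mm/yr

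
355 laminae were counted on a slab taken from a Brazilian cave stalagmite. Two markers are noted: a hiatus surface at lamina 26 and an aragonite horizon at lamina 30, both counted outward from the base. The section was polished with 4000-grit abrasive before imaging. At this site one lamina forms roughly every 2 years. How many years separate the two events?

The two markers are separated by 30 − 26 = 4 laminae.
At 2 years per lamina, 4 × 2 = 8 years.

8 yr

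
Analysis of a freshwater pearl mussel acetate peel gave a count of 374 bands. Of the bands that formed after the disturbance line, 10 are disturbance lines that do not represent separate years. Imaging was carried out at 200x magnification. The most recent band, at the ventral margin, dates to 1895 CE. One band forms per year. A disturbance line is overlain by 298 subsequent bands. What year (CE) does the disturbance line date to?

1607 CE

There are 298 bands younger than the disturbance line.
Excluding 10 false bands: 298 − 10 = 288.
The band at the ventral margin is 1895 CE, so the disturbance line dates to 1895 − 288 = 1607 CE.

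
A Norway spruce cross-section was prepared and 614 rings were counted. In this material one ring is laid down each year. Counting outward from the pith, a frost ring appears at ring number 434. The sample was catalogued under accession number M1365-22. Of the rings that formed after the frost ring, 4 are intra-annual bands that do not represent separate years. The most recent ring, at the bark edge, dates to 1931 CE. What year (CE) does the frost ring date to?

1755 CE

Between ring 434 and the bark edge there are 614 − 434 = 180 rings.
180 − 4 false = 176 true rings after the frost ring.
Counting back 176 years from 1931 CE places the frost ring in 1931 − 176 = 1755 CE.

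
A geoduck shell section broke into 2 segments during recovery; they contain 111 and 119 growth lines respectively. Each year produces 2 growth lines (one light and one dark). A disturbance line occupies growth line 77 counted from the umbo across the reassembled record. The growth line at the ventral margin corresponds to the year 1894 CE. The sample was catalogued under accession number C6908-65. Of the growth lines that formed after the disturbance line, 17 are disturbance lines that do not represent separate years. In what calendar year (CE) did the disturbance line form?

Total growth lines = 111 + 119 = 230.
230 − 77 = 153 growth lines lie beyond the disturbance line toward the ventral margin.
153 − 17 false = 136 true growth lines after the disturbance line.
Dividing by 2 growth lines per year: 136 / 2 = 68 years.
Counting back 68 years from 1894 CE places the disturbance line in 1894 − 68 = 1826 CE.

1826 CE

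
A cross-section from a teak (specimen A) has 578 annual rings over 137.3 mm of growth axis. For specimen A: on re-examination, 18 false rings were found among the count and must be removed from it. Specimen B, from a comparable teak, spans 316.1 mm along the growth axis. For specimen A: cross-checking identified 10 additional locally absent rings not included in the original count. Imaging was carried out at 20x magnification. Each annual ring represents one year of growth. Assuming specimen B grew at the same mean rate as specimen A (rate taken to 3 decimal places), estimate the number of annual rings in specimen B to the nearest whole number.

1312 annual rings

Specimen A: adjusted count: 578 − 18 + 10 = 570 annual rings.
A: Mean rate = 137.3 mm / 570 years ≈ 0.241 mm/yr.
B spans 316.1 / 0.241 = 1311.62 years ≈ 1312 annual rings.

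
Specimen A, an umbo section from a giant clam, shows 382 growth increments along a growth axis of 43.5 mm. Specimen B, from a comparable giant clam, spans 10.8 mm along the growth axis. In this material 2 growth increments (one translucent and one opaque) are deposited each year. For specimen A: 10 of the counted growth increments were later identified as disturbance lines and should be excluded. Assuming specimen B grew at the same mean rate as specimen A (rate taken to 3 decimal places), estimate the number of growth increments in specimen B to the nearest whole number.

Specimen A: correcting the raw count gives 382 − 10 = 372 true growth increments.
Specimen A: with 2 growth increments per year, 372 / 2 = 186 years.
A: Mean rate = 43.5 mm / 186 years ≈ 0.234 mm/year.
Specimen B: 10.8 mm / 0.234 mm per year = 46.15 years; at 2 growth increments per year that is 46.15 × 2 ≈ 92 growth increments.

92 growth increments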